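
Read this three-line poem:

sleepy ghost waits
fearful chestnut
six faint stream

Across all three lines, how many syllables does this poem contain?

Line 1: sleepy(2) + ghost(1) + waits(1) = 4
Line 2: fearful(2) + chestnut(2) = 4
Line 3: six(1) + faint(1) + stream(1) = 3
Total: 4 + 4 + 3 = 11

11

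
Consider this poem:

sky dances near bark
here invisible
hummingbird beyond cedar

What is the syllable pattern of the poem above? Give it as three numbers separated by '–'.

Line 1: "sky dances near bark": 1+2+1+1 = 5
Line 2: "here invisible": 1+4 = 5
Line 3: "hummingbird beyond cedar": 3+2+2 = 7

5–5–7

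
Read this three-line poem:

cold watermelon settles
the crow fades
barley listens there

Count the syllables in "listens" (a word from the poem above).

"listens" has 2 syllables.

2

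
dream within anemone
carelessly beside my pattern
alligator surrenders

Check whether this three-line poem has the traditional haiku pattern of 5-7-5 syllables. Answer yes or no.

No

Line 1: dream (1), within (2), anemone (4) → 7 (expected 5)
Line 2: carelessly (3), beside (2), my (1), pattern (2) → 8 (expected 7)
Line 3: alligator (4), surrenders (3) → 7 (expected 5)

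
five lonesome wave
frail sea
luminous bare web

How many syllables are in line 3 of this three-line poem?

5

Line 3: "luminous bare web": 3+1+1 = 5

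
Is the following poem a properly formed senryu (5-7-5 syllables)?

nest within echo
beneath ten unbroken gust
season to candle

Line 1: nest(1) + within(2) + echo(2) = 5 ✓
Line 2: beneath(2) + ten(1) + unbroken(3) + gust(1) = 7 ✓
Line 3: season(2) + to(1) + candle(2) = 5 ✓

Yes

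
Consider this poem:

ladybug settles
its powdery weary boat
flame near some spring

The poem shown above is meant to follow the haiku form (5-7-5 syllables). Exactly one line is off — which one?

Line 3

Line 1: "ladybug settles": 3+2 = 5 ✓
Line 2: "its powdery weary boat": 1+3+2+1 = 7 ✓
Line 3: "flame near some spring": 1+1+1+1 = 4 (expected 5)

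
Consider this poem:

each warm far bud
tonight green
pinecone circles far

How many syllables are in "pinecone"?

2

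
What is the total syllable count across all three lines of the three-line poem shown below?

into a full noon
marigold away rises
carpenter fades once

17

Line 1: into (2), a (1), full (1), noon (1) → 5
Line 2: marigold (3), away (2), rises (2) → 7
Line 3: carpenter (3), fades (1), once (1) → 5
Total: 5 + 7 + 5 = 17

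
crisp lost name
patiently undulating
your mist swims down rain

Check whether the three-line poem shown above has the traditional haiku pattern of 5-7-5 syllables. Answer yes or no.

Line 1: crisp (1), lost (1), name (1) → 3 (expected 5)
Line 2: patiently (3), undulating (4) → 7 ✓
Line 3: your (1), mist (1), swims (1), down (1), rain (1) → 5 ✓

No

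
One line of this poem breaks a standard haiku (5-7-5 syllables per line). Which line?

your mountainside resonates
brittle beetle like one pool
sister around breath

Line 1

Line 1: your(1) + mountainside(3) + resonates(3) = 7 (expected 5)
Line 2: brittle(2) + beetle(2) + like(1) + one(1) + pool(1) = 7 ✓
Line 3: sister(2) + around(2) + breath(1) = 5 ✓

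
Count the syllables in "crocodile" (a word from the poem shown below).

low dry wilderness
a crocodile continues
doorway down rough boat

3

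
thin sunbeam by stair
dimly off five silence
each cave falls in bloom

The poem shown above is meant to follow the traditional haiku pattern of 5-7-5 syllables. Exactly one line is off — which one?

Line 2

Line 1: "thin sunbeam by stair": 1+2+1+1 = 5 ✓
Line 2: "dimly off five silence": 2+1+1+2 = 6 (expected 7)
Line 3: "each cave falls in bloom": 1+1+1+1+1 = 5 ✓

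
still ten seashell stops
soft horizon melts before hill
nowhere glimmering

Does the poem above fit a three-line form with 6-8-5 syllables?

No

Line 1: "still ten seashell stops": 1+1+2+1 = 5 (expected 6)
Line 2: "soft horizon melts before hill": 1+3+1+2+1 = 8 ✓
Line 3: "nowhere glimmering": 2+3 = 5 ✓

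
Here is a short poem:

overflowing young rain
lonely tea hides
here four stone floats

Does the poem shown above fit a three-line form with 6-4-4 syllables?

Yes

Line 1: overflowing(4) + young(1) + rain(1) = 6 ✓
Line 2: lonely(2) + tea(1) + hides(1) = 4 ✓
Line 3: here(1) + four(1) + stone(1) + floats(1) = 4 ✓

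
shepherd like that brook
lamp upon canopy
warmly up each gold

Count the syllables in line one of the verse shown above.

5

Line one: "shepherd like that brook": 2+1+1+1 = 5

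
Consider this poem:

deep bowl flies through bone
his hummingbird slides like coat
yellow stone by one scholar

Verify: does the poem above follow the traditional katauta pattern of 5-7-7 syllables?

Line 1: "deep bowl flies through bone": 1+1+1+1+1 = 5 ✓
Line 2: "his hummingbird slides like coat": 1+3+1+1+1 = 7 ✓
Line 3: "yellow stone by one scholar": 2+1+1+1+2 = 7 ✓

Yes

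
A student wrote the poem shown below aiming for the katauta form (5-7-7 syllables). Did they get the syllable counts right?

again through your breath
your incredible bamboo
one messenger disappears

Line 1: again(2) + through(1) + your(1) + breath(1) = 5 ✓
Line 2: your(1) + incredible(4) + bamboo(2) = 7 ✓
Line 3: one(1) + messenger(3) + disappears(3) = 7 ✓

Yes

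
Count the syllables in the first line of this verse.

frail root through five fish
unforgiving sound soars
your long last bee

5

The first line: frail (1), root (1), through (1), five (1), fish (1) → 5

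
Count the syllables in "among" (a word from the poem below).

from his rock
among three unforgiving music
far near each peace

2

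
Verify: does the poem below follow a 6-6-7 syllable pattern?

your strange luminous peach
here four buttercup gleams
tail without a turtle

No

Line 1: your (1), strange (1), luminous (3), peach (1) → 6 ✓
Line 2: here (1), four (1), buttercup (3), gleams (1) → 6 ✓
Line 3: tail (1), without (2), a (1), turtle (2) → 6 (expected 7)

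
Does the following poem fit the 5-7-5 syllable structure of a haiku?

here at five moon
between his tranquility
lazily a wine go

No

Line 1: here (1), at (1), five (1), moon (1) → 4 (expected 5)
Line 2: between (2), his (1), tranquility (4) → 7 ✓
Line 3: lazily (3), a (1), wine (1), go (1) → 6 (expected 5)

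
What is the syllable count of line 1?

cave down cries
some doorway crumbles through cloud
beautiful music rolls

3

Line 1: cave (1), down (1), cries (1) → 3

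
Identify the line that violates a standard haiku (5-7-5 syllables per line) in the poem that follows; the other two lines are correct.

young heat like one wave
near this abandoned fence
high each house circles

Line 2

Line 1: young(1) + heat(1) + like(1) + one(1) + wave(1) = 5 ✓
Line 2: near(1) + this(1) + abandoned(3) + fence(1) = 6 (expected 7)
Line 3: high(1) + each(1) + house(1) + circles(2) = 5 ✓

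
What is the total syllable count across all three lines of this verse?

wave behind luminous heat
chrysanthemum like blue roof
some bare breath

17

Line 1: "wave behind luminous heat": 1+2+3+1 = 7
Line 2: "chrysanthemum like blue roof": 4+1+1+1 = 7
Line 3: "some bare breath": 1+1+1 = 3
Total: 7 + 7 + 3 = 17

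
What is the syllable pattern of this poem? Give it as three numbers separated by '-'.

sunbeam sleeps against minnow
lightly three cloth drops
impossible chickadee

Line 1: sunbeam (2), sleeps (1), against (2), minnow (2) → 7
Line 2: lightly (2), three (1), cloth (1), drops (1) → 5
Line 3: impossible (4), chickadee (3) → 7

7-5-7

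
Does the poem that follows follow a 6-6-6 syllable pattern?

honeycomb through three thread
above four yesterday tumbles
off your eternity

Line 1: "honeycomb through three thread": 3+1+1+1 = 6 ✓
Line 2: "above four yesterday tumbles": 2+1+3+2 = 8 (expected 6)
Line 3: "off your eternity": 1+1+4 = 6 ✓

No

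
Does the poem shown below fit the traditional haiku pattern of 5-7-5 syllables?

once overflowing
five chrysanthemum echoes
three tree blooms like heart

Line 1: "once overflowing": 1+4 = 5 ✓
Line 2: "five chrysanthemum echoes": 1+4+2 = 7 ✓
Line 3: "three tree blooms like heart": 1+1+1+1+1 = 5 ✓

Yes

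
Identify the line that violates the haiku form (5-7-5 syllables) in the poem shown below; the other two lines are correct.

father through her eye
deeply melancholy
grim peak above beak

Line 1: father (2), through (1), her (1), eye (1) → 5 ✓
Line 2: deeply (2), melancholy (4) → 6 (expected 7)
Line 3: grim (1), peak (1), above (2), beak (1) → 5 ✓

Line 2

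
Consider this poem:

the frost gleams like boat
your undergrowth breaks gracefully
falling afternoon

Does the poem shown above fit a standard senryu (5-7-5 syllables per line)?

Line 1: "the frost gleams like boat": 1+1+1+1+1 = 5 ✓
Line 2: "your undergrowth breaks gracefully": 1+3+1+3 = 8 (expected 7)
Line 3: "falling afternoon": 2+3 = 5 ✓

No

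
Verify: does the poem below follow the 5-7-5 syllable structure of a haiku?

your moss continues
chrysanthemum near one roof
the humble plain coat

Yes

Line 1: your (1), moss (1), continues (3) → 5 ✓
Line 2: chrysanthemum (4), near (1), one (1), roof (1) → 7 ✓
Line 3: the (1), humble (2), plain (1), coat (1) → 5 ✓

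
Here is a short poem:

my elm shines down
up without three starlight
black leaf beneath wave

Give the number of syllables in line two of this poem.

6

Line two: "up without three starlight": 1+2+1+2 = 6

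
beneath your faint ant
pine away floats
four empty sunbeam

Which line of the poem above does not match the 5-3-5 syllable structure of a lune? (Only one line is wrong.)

Line 1: "beneath your faint ant": 2+1+1+1 = 5 ✓
Line 2: "pine away floats": 1+2+1 = 4 (expected 3)
Line 3: "four empty sunbeam": 1+2+2 = 5 ✓

The second line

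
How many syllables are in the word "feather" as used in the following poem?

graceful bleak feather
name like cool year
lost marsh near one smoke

2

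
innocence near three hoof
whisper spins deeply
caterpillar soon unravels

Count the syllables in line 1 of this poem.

Line 1: "innocence near three hoof": 3+1+1+1 = 6

6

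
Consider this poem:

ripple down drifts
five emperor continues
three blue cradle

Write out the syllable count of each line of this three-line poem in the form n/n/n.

4/7/4

Line 1: ripple (2), down (1), drifts (1) → 4
Line 2: five (1), emperor (3), continues (3) → 7
Line 3: three (1), blue (1), cradle (2) → 4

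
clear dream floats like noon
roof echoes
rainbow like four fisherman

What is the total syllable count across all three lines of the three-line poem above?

Line 1: clear(1) + dream(1) + floats(1) + like(1) + noon(1) = 5
Line 2: roof(1) + echoes(2) = 3
Line 3: rainbow(2) + like(1) + four(1) + fisherman(3) = 7
Total: 5 + 3 + 7 = 15

15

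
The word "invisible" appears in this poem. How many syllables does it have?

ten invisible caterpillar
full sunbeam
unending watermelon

4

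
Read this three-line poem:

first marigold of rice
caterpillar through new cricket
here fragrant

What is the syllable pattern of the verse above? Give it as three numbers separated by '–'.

6–8–3

Line 1: "first marigold of rice": 1+3+1+1 = 6
Line 2: "caterpillar through new cricket": 4+1+1+2 = 8
Line 3: "here fragrant": 1+2 = 3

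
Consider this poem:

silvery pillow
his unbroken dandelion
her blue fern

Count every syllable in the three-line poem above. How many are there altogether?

16

Line 1: silvery (3), pillow (2) → 5
Line 2: his (1), unbroken (3), dandelion (4) → 8
Line 3: her (1), blue (1), fern (1) → 3
Total: 5 + 8 + 3 = 16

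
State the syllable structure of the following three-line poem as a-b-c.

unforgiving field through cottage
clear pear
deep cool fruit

8-2-3

Line 1: unforgiving (4), field (1), through (1), cottage (2) → 8
Line 2: clear (1), pear (1) → 2
Line 3: deep (1), cool (1), fruit (1) → 3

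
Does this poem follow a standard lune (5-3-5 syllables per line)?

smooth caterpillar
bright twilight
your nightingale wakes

Yes

Line 1: smooth(1) + caterpillar(4) = 5 ✓
Line 2: bright(1) + twilight(2) = 3 ✓
Line 3: your(1) + nightingale(3) + wakes(1) = 5 ✓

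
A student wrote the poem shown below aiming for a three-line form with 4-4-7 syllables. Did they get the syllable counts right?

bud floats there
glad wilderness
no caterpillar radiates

No

Line 1: bud(1) + floats(1) + there(1) = 3 (expected 4)
Line 2: glad(1) + wilderness(3) = 4 ✓
Line 3: no(1) + caterpillar(4) + radiates(3) = 8 (expected 7)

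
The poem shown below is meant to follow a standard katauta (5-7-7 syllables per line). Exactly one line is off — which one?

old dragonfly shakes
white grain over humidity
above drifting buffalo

Line 1: "old dragonfly shakes": 1+3+1 = 5 ✓
Line 2: "white grain over humidity": 1+1+2+4 = 8 (expected 7)
Line 3: "above drifting buffalo": 2+2+3 = 7 ✓

Line 2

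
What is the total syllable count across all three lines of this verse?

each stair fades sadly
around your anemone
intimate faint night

17

Line 1: "each stair fades sadly": 1+1+1+2 = 5
Line 2: "around your anemone": 2+1+4 = 7
Line 3: "intimate faint night": 3+1+1 = 5
Total: 5 + 7 + 5 = 17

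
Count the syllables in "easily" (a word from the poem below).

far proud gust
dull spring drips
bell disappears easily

3

"easily" has 3 syllables.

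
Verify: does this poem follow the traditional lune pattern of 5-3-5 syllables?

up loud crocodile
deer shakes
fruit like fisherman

Line 1: "up loud crocodile": 1+1+3 = 5 ✓
Line 2: "deer shakes": 1+1 = 2 (expected 3)
Line 3: "fruit like fisherman": 1+1+3 = 5 ✓

No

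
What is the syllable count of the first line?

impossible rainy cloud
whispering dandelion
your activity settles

The first line: impossible(4) + rainy(2) + cloud(1) = 7

7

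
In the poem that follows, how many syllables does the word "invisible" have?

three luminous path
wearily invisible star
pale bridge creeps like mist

4

"invisible" has 4 syllables.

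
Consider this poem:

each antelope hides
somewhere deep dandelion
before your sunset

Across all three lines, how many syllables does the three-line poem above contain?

Line 1: each (1), antelope (3), hides (1) → 5
Line 2: somewhere (2), deep (1), dandelion (4) → 7
Line 3: before (2), your (1), sunset (2) → 5
Total: 5 + 7 + 5 = 17

17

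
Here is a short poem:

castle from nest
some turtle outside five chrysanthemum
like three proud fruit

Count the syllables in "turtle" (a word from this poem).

2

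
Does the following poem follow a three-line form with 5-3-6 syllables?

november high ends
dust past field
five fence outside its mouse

Line 1: november(3) + high(1) + ends(1) = 5 ✓
Line 2: dust(1) + past(1) + field(1) = 3 ✓
Line 3: five(1) + fence(1) + outside(2) + its(1) + mouse(1) = 6 ✓

Yes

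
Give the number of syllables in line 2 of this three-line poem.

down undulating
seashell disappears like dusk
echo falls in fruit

7

Line 2: seashell (2), disappears (3), like (1), dusk (1) → 7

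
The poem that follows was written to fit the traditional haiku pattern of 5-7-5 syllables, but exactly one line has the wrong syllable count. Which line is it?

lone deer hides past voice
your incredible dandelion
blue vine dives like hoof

Line 1: lone(1) + deer(1) + hides(1) + past(1) + voice(1) = 5 ✓
Line 2: your(1) + incredible(4) + dandelion(4) = 9 (expected 7)
Line 3: blue(1) + vine(1) + dives(1) + like(1) + hoof(1) = 5 ✓

The second line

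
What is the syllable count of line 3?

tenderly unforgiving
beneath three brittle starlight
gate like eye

3

Line 3: "gate like eye": 1+1+1 = 3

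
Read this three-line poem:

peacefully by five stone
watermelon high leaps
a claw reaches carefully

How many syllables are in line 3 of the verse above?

Line 3: "a claw reaches carefully": 1+1+2+3 = 7

7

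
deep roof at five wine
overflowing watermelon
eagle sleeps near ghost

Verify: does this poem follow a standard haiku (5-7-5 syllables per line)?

Line 1: deep (1), roof (1), at (1), five (1), wine (1) → 5 ✓
Line 2: overflowing (4), watermelon (4) → 8 (expected 7)
Line 3: eagle (2), sleeps (1), near (1), ghost (1) → 5 ✓

No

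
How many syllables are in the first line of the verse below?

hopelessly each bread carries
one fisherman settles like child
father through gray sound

7

The first line: hopelessly(3) + each(1) + bread(1) + carries(2) = 7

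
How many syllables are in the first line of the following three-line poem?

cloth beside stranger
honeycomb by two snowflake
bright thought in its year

5

The first line: cloth(1) + beside(2) + stranger(2) = 5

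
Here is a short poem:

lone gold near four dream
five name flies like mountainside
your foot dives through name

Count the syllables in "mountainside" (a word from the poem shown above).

3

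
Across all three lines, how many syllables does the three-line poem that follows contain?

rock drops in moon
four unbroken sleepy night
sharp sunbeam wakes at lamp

17

Line 1: rock (1), drops (1), in (1), moon (1) → 4
Line 2: four (1), unbroken (3), sleepy (2), night (1) → 7
Line 3: sharp (1), sunbeam (2), wakes (1), at (1), lamp (1) → 6
Total: 4 + 7 + 6 = 17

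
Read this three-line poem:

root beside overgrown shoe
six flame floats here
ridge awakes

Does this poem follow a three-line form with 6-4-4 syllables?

Line 1: root(1) + beside(2) + overgrown(3) + shoe(1) = 7 (expected 6)
Line 2: six(1) + flame(1) + floats(1) + here(1) = 4 ✓
Line 3: ridge(1) + awakes(2) = 3 (expected 4)

No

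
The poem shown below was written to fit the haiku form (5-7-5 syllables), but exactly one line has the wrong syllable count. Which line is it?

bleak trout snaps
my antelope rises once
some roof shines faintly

Line 1

Line 1: bleak(1) + trout(1) + snaps(1) = 3 (expected 5)
Line 2: my(1) + antelope(3) + rises(2) + once(1) = 7 ✓
Line 3: some(1) + roof(1) + shines(1) + faintly(2) = 5 ✓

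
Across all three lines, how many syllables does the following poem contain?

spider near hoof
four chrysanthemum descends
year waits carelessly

16

Line 1: spider (2), near (1), hoof (1) → 4
Line 2: four (1), chrysanthemum (4), descends (2) → 7
Line 3: year (1), waits (1), carelessly (3) → 5
Total: 4 + 7 + 5 = 16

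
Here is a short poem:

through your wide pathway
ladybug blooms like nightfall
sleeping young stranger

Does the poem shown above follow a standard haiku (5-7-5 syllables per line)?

Yes

Line 1: through(1) + your(1) + wide(1) + pathway(2) = 5 ✓
Line 2: ladybug(3) + blooms(1) + like(1) + nightfall(2) = 7 ✓
Line 3: sleeping(2) + young(1) + stranger(2) = 5 ✓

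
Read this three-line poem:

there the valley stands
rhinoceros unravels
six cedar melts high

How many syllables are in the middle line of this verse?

The middle line: rhinoceros(4) + unravels(3) = 7

7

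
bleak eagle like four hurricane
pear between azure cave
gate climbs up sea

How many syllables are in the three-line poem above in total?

18

Line 1: bleak (1), eagle (2), like (1), four (1), hurricane (3) → 8
Line 2: pear (1), between (2), azure (2), cave (1) → 6
Line 3: gate (1), climbs (1), up (1), sea (1) → 4
Total: 8 + 6 + 4 = 18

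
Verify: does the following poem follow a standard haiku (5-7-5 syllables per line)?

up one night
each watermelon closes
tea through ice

Line 1: up (1), one (1), night (1) → 3 (expected 5)
Line 2: each (1), watermelon (4), closes (2) → 7 ✓
Line 3: tea (1), through (1), ice (1) → 3 (expected 5)

No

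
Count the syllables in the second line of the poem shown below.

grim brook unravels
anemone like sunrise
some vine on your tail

7

The second line: anemone(4) + like(1) + sunrise(2) = 7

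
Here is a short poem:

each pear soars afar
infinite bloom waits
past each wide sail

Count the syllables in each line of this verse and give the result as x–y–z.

Line 1: each (1), pear (1), soars (1), afar (2) → 5
Line 2: infinite (3), bloom (1), waits (1) → 5
Line 3: past (1), each (1), wide (1), sail (1) → 4

5–5–4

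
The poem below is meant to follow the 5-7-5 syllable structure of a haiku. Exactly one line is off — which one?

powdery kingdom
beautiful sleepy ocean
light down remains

Line 1: powdery (3), kingdom (2) → 5 ✓
Line 2: beautiful (3), sleepy (2), ocean (2) → 7 ✓
Line 3: light (1), down (1), remains (2) → 4 (expected 5)

The third line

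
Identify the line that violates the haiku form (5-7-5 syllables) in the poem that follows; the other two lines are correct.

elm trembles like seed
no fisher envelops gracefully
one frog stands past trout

Line 2

Line 1: elm (1), trembles (2), like (1), seed (1) → 5 ✓
Line 2: no (1), fisher (2), envelops (3), gracefully (3) → 9 (expected 7)
Line 3: one (1), frog (1), stands (1), past (1), trout (1) → 5 ✓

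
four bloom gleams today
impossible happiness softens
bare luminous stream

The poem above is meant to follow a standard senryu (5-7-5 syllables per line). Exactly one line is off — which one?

Line 1: four(1) + bloom(1) + gleams(1) + today(2) = 5 ✓
Line 2: impossible(4) + happiness(3) + softens(2) = 9 (expected 7)
Line 3: bare(1) + luminous(3) + stream(1) = 5 ✓

The second line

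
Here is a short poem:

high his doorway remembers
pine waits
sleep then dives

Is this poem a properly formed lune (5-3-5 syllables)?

No

Line 1: "high his doorway remembers": 1+1+2+3 = 7 (expected 5)
Line 2: "pine waits": 1+1 = 2 (expected 3)
Line 3: "sleep then dives": 1+1+1 = 3 (expected 5)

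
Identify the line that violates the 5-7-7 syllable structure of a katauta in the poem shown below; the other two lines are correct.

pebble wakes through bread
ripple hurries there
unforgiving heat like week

Line 1: pebble(2) + wakes(1) + through(1) + bread(1) = 5 ✓
Line 2: ripple(2) + hurries(2) + there(1) = 5 (expected 7)
Line 3: unforgiving(4) + heat(1) + like(1) + week(1) = 7 ✓

The second line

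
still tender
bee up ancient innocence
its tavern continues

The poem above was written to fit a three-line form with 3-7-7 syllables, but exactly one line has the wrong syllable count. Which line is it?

Line 3

Line 1: still(1) + tender(2) = 3 ✓
Line 2: bee(1) + up(1) + ancient(2) + innocence(3) = 7 ✓
Line 3: its(1) + tavern(2) + continues(3) = 6 (expected 7)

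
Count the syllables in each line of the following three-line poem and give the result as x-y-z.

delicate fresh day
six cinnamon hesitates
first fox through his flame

5-7-5

Line 1: delicate (3), fresh (1), day (1) → 5
Line 2: six (1), cinnamon (3), hesitates (3) → 7
Line 3: first (1), fox (1), through (1), his (1), flame (1) → 5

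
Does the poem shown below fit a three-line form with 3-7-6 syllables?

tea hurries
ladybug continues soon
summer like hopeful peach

Line 1: "tea hurries": 1+2 = 3 ✓
Line 2: "ladybug continues soon": 3+3+1 = 7 ✓
Line 3: "summer like hopeful peach": 2+1+2+1 = 6 ✓

Yes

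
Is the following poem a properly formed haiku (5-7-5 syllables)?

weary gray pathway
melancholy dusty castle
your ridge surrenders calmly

Line 1: weary(2) + gray(1) + pathway(2) = 5 ✓
Line 2: melancholy(4) + dusty(2) + castle(2) = 8 (expected 7)
Line 3: your(1) + ridge(1) + surrenders(3) + calmly(2) = 7 (expected 5)

No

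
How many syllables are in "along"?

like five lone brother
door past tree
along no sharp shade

2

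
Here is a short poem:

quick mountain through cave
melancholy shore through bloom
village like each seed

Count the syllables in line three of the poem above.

5

Line three: village (2), like (1), each (1), seed (1) → 5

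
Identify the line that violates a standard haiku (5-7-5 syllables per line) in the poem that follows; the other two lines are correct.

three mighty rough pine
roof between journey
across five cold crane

Line 2

Line 1: three(1) + mighty(2) + rough(1) + pine(1) = 5 ✓
Line 2: roof(1) + between(2) + journey(2) = 5 (expected 7)
Line 3: across(2) + five(1) + cold(1) + crane(1) = 5 ✓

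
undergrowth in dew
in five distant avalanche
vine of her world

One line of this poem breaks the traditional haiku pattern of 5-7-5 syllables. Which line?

Line 1: undergrowth(3) + in(1) + dew(1) = 5 ✓
Line 2: in(1) + five(1) + distant(2) + avalanche(3) = 7 ✓
Line 3: vine(1) + of(1) + her(1) + world(1) = 4 (expected 5)

The third line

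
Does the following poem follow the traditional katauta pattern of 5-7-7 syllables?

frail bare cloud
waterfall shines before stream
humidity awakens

No

Line 1: "frail bare cloud": 1+1+1 = 3 (expected 5)
Line 2: "waterfall shines before stream": 3+1+2+1 = 7 ✓
Line 3: "humidity awakens": 4+3 = 7 ✓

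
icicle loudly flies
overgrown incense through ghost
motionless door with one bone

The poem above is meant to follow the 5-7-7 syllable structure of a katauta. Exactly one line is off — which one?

Line 1

Line 1: "icicle loudly flies": 3+2+1 = 6 (expected 5)
Line 2: "overgrown incense through ghost": 3+2+1+1 = 7 ✓
Line 3: "motionless door with one bone": 3+1+1+1+1 = 7 ✓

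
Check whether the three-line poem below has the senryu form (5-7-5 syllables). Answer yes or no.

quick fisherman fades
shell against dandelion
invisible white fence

No

Line 1: "quick fisherman fades": 1+3+1 = 5 ✓
Line 2: "shell against dandelion": 1+2+4 = 7 ✓
Line 3: "invisible white fence": 4+1+1 = 6 (expected 5)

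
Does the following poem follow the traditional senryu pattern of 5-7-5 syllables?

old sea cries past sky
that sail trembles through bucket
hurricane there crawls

Yes

Line 1: "old sea cries past sky": 1+1+1+1+1 = 5 ✓
Line 2: "that sail trembles through bucket": 1+1+2+1+2 = 7 ✓
Line 3: "hurricane there crawls": 3+1+1 = 5 ✓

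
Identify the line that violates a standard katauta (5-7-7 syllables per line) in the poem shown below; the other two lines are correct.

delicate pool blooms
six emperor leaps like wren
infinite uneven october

Line 3

Line 1: "delicate pool blooms": 3+1+1 = 5 ✓
Line 2: "six emperor leaps like wren": 1+3+1+1+1 = 7 ✓
Line 3: "infinite uneven october": 3+3+3 = 9 (expected 7)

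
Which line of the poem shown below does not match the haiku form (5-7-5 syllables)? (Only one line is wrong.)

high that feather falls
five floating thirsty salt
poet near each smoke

Line 2

Line 1: high (1), that (1), feather (2), falls (1) → 5 ✓
Line 2: five (1), floating (2), thirsty (2), salt (1) → 6 (expected 7)
Line 3: poet (2), near (1), each (1), smoke (1) → 5 ✓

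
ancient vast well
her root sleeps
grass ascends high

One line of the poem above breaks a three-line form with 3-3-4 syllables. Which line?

The first line

Line 1: ancient(2) + vast(1) + well(1) = 4 (expected 3)
Line 2: her(1) + root(1) + sleeps(1) = 3 ✓
Line 3: grass(1) + ascends(2) + high(1) = 4 ✓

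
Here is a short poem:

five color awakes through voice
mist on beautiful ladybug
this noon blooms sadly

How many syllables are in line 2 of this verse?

Line 2: mist(1) + on(1) + beautiful(3) + ladybug(3) = 8

8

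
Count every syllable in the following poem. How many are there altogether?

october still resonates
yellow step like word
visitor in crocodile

Line 1: october(3) + still(1) + resonates(3) = 7
Line 2: yellow(2) + step(1) + like(1) + word(1) = 5
Line 3: visitor(3) + in(1) + crocodile(3) = 7
Total: 7 + 5 + 7 = 19

19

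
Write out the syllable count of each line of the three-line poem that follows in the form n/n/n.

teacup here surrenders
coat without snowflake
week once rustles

6/5/4

Line 1: teacup (2), here (1), surrenders (3) → 6
Line 2: coat (1), without (2), snowflake (2) → 5
Line 3: week (1), once (1), rustles (2) → 4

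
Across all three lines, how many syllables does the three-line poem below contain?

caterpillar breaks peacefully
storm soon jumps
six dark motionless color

18

Line 1: caterpillar (4), breaks (1), peacefully (3) → 8
Line 2: storm (1), soon (1), jumps (1) → 3
Line 3: six (1), dark (1), motionless (3), color (2) → 7
Total: 8 + 3 + 7 = 18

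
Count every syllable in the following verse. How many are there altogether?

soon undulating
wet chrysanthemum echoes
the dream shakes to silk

17

Line 1: soon(1) + undulating(4) = 5
Line 2: wet(1) + chrysanthemum(4) + echoes(2) = 7
Line 3: the(1) + dream(1) + shakes(1) + to(1) + silk(1) = 5
Total: 5 + 7 + 5 = 17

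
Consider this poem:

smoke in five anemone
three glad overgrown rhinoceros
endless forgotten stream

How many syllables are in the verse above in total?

Line 1: "smoke in five anemone": 1+1+1+4 = 7
Line 2: "three glad overgrown rhinoceros": 1+1+3+4 = 9
Line 3: "endless forgotten stream": 2+3+1 = 6
Total: 7 + 9 + 6 = 22

22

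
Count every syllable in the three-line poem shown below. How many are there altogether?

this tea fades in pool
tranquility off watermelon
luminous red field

19

Line 1: this(1) + tea(1) + fades(1) + in(1) + pool(1) = 5
Line 2: tranquility(4) + off(1) + watermelon(4) = 9
Line 3: luminous(3) + red(1) + field(1) = 5
Total: 5 + 9 + 5 = 19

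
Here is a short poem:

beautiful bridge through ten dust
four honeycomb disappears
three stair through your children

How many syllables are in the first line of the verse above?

The first line: beautiful(3) + bridge(1) + through(1) + ten(1) + dust(1) = 7

7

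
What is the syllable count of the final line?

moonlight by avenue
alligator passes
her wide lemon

4

The final line: "her wide lemon": 1+1+2 = 4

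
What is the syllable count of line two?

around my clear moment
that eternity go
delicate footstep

Line two: "that eternity go": 1+4+1 = 6

6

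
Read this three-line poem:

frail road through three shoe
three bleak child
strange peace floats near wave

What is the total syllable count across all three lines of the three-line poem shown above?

13

Line 1: frail(1) + road(1) + through(1) + three(1) + shoe(1) = 5
Line 2: three(1) + bleak(1) + child(1) = 3
Line 3: strange(1) + peace(1) + floats(1) + near(1) + wave(1) = 5
Total: 5 + 3 + 5 = 13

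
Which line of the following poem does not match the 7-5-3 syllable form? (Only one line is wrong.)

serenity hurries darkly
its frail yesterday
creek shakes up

Line 1: "serenity hurries darkly": 4+2+2 = 8 (expected 7)
Line 2: "its frail yesterday": 1+1+3 = 5 ✓
Line 3: "creek shakes up": 1+1+1 = 3 ✓

The first line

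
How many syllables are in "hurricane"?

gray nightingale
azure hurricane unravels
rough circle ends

3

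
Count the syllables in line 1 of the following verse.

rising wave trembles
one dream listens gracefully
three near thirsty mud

Line 1: rising (2), wave (1), trembles (2) → 5

5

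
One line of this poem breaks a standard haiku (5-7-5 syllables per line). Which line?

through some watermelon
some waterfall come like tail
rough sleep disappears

Line 1

Line 1: through (1), some (1), watermelon (4) → 6 (expected 5)
Line 2: some (1), waterfall (3), come (1), like (1), tail (1) → 7 ✓
Line 3: rough (1), sleep (1), disappears (3) → 5 ✓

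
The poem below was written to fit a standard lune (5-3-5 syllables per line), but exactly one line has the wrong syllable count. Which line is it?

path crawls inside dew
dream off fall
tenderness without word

Line 1: path(1) + crawls(1) + inside(2) + dew(1) = 5 ✓
Line 2: dream(1) + off(1) + fall(1) = 3 ✓
Line 3: tenderness(3) + without(2) + word(1) = 6 (expected 5)

The third line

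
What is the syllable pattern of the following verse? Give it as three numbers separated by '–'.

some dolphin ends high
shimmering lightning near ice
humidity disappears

5–7–7

Line 1: some(1) + dolphin(2) + ends(1) + high(1) = 5
Line 2: shimmering(3) + lightning(2) + near(1) + ice(1) = 7
Line 3: humidity(4) + disappears(3) = 7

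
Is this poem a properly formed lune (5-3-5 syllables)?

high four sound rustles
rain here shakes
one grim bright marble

Line 1: high(1) + four(1) + sound(1) + rustles(2) = 5 ✓
Line 2: rain(1) + here(1) + shakes(1) = 3 ✓
Line 3: one(1) + grim(1) + bright(1) + marble(2) = 5 ✓

Yes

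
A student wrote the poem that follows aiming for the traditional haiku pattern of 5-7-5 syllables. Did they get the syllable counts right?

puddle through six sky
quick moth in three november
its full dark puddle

Yes

Line 1: puddle (2), through (1), six (1), sky (1) → 5 ✓
Line 2: quick (1), moth (1), in (1), three (1), november (3) → 7 ✓
Line 3: its (1), full (1), dark (1), puddle (2) → 5 ✓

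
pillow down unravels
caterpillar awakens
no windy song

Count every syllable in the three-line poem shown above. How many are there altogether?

17

Line 1: pillow (2), down (1), unravels (3) → 6
Line 2: caterpillar (4), awakens (3) → 7
Line 3: no (1), windy (2), song (1) → 4
Total: 6 + 7 + 4 = 17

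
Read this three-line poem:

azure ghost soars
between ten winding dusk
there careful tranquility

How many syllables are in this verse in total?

17

Line 1: azure (2), ghost (1), soars (1) → 4
Line 2: between (2), ten (1), winding (2), dusk (1) → 6
Line 3: there (1), careful (2), tranquility (4) → 7
Total: 4 + 6 + 7 = 17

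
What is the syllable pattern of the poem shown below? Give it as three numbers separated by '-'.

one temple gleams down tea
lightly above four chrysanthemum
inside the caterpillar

6-9-7

Line 1: one (1), temple (2), gleams (1), down (1), tea (1) → 6
Line 2: lightly (2), above (2), four (1), chrysanthemum (4) → 9
Line 3: inside (2), the (1), caterpillar (4) → 7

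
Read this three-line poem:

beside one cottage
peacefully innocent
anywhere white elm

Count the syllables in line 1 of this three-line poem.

5

Line 1: "beside one cottage": 2+1+2 = 5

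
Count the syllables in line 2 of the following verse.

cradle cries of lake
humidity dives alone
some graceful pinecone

Line 2: humidity(4) + dives(1) + alone(2) = 7

7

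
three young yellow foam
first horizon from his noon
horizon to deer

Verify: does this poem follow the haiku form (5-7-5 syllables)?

Line 1: "three young yellow foam": 1+1+2+1 = 5 ✓
Line 2: "first horizon from his noon": 1+3+1+1+1 = 7 ✓
Line 3: "horizon to deer": 3+1+1 = 5 ✓

Yes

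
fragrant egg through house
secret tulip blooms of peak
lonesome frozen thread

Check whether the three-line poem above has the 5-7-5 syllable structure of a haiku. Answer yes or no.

Line 1: fragrant (2), egg (1), through (1), house (1) → 5 ✓
Line 2: secret (2), tulip (2), blooms (1), of (1), peak (1) → 7 ✓
Line 3: lonesome (2), frozen (2), thread (1) → 5 ✓

Yes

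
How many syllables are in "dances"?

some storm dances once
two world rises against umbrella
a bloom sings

2

"dances" has 2 syllables.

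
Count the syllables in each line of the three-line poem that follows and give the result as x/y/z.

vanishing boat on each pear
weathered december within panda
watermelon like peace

7/9/6

Line 1: vanishing(3) + boat(1) + on(1) + each(1) + pear(1) = 7
Line 2: weathered(2) + december(3) + within(2) + panda(2) = 9
Line 3: watermelon(4) + like(1) + peace(1) = 6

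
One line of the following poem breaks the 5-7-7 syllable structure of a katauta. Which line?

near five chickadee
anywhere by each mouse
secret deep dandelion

Line 2

Line 1: "near five chickadee": 1+1+3 = 5 ✓
Line 2: "anywhere by each mouse": 3+1+1+1 = 6 (expected 7)
Line 3: "secret deep dandelion": 2+1+4 = 7 ✓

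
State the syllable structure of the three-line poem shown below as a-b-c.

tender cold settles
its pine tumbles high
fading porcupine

Line 1: tender (2), cold (1), settles (2) → 5
Line 2: its (1), pine (1), tumbles (2), high (1) → 5
Line 3: fading (2), porcupine (3) → 5

5-5-5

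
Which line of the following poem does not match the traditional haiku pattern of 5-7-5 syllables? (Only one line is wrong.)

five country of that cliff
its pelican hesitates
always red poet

Line 1

Line 1: "five country of that cliff": 1+2+1+1+1 = 6 (expected 5)
Line 2: "its pelican hesitates": 1+3+3 = 7 ✓
Line 3: "always red poet": 2+1+2 = 5 ✓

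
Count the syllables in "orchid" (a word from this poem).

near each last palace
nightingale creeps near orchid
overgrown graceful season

2

"orchid" has 2 syllables.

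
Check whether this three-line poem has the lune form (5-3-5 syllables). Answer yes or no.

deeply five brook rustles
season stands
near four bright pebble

No

Line 1: "deeply five brook rustles": 2+1+1+2 = 6 (expected 5)
Line 2: "season stands": 2+1 = 3 ✓
Line 3: "near four bright pebble": 1+1+1+2 = 5 ✓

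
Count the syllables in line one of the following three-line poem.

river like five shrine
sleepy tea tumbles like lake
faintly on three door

Line one: river (2), like (1), five (1), shrine (1) → 5

5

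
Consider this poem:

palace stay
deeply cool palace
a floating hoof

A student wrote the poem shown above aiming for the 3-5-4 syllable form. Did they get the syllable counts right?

Yes

Line 1: "palace stay": 2+1 = 3 ✓
Line 2: "deeply cool palace": 2+1+2 = 5 ✓
Line 3: "a floating hoof": 1+2+1 = 4 ✓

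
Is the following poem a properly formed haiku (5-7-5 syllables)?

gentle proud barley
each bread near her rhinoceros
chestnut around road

No

Line 1: "gentle proud barley": 2+1+2 = 5 ✓
Line 2: "each bread near her rhinoceros": 1+1+1+1+4 = 8 (expected 7)
Line 3: "chestnut around road": 2+2+1 = 5 ✓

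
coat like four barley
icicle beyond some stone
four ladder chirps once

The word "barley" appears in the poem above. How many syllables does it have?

2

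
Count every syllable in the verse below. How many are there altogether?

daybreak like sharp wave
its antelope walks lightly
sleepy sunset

16

Line 1: "daybreak like sharp wave": 2+1+1+1 = 5
Line 2: "its antelope walks lightly": 1+3+1+2 = 7
Line 3: "sleepy sunset": 2+2 = 4
Total: 5 + 7 + 4 = 16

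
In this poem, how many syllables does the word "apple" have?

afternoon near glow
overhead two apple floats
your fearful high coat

"apple" has 2 syllables.

2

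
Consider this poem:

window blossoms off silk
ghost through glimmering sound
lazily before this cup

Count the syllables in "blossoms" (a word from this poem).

"blossoms" has 2 syllables.

2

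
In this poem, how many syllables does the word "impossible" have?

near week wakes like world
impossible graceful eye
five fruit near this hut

4

"impossible" has 4 syllables.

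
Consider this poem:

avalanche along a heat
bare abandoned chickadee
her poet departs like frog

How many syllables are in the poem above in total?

21

Line 1: avalanche(3) + along(2) + a(1) + heat(1) = 7
Line 2: bare(1) + abandoned(3) + chickadee(3) = 7
Line 3: her(1) + poet(2) + departs(2) + like(1) + frog(1) = 7
Total: 7 + 7 + 7 = 21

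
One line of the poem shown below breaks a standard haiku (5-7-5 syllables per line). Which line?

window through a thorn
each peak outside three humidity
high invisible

Line 2

Line 1: window(2) + through(1) + a(1) + thorn(1) = 5 ✓
Line 2: each(1) + peak(1) + outside(2) + three(1) + humidity(4) = 9 (expected 7)
Line 3: high(1) + invisible(4) = 5 ✓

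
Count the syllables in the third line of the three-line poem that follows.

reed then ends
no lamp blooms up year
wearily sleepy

The third line: wearily(3) + sleepy(2) = 5

5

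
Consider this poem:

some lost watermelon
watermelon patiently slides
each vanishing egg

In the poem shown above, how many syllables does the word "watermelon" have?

4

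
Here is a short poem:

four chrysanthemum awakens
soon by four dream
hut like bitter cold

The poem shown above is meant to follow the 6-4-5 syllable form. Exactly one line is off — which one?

Line 1: four(1) + chrysanthemum(4) + awakens(3) = 8 (expected 6)
Line 2: soon(1) + by(1) + four(1) + dream(1) = 4 ✓
Line 3: hut(1) + like(1) + bitter(2) + cold(1) = 5 ✓

The first line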